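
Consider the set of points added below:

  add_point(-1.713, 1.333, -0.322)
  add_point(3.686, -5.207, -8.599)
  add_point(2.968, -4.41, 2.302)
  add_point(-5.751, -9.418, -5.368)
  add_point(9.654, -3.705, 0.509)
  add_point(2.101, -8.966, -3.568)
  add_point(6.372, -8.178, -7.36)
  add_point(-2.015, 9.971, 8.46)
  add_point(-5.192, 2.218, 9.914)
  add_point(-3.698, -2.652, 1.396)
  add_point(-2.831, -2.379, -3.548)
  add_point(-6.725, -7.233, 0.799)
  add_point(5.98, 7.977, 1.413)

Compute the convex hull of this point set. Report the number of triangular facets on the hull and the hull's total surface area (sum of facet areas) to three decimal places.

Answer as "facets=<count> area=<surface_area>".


facets=18 area=784.783

Hull vertices (11/13): indices [1, 2, 3, 4, 5, 6, 7, 8, 10, 11, 12].

Per-facet area ½‖(b−a)×(c−a)‖:
  f1: (p12, p7, p4) → 59.6661
  f2: (p8, p7, p11) → 45.8989
  f3: (p8, p7, p4) → 78.5014
  f4: (p6, p12, p4) → 54.1748
  f5: (p6, p12, p1) → 33.4851
  f6: (p10, p12, p7) → 78.1138
  f7: (p10, p12, p1) → 63.0635
  f8: (p2, p8, p11) → 61.5528
  f9: (p2, p8, p4) → 32.0911
  f10: (p3, p6, p1) → 22.2623
  f11: (p3, p10, p1) → 33.7744
  f12: (p3, p7, p11) → 50.1230
  f13: (p3, p10, p7) → 38.3945
  f14: (p5, p3, p11) → 26.5925
  f15: (p5, p3, p6) → 18.9168
  f16: (p5, p2, p11) → 35.0905
  f17: (p5, p6, p4) → 27.0661
  f18: (p5, p2, p4) → 26.0156
Σ area = 784.783

Check V−E+F: 11 − 27 + 18 = 2.


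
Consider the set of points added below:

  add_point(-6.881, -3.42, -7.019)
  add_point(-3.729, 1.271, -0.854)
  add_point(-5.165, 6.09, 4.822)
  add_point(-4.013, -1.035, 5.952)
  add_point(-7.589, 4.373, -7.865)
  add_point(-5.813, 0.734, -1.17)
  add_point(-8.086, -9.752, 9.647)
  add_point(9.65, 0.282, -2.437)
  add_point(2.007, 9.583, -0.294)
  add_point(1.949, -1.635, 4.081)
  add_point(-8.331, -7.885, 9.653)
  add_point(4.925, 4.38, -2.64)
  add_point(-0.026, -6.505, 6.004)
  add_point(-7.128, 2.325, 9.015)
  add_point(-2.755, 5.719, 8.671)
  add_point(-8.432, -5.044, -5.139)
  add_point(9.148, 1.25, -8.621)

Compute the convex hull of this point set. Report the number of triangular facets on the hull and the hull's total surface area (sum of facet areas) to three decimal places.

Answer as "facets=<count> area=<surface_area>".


facets=20 area=979.791

Hull vertices (12/17): indices [0, 2, 4, 6, 7, 8, 10, 12, 13, 14, 15, 16].

Triangle areas on the boundary:
  f1: (p16, p8, p7) → 38.3907
  f2: (p4, p16, p8) → 89.5331
  f3: (p12, p16, p7) → 36.7799
  f4: (p12, p6, p15) → 65.1603
  f5: (p12, p16, p15) → 123.5986
  f6: (p10, p6, p15) → 13.9375
  f7: (p10, p4, p15) → 66.1050
  f8: (p10, p4, p13) → 86.2118
  f9: (p14, p8, p7) → 65.6750
  f10: (p14, p12, p7) → 91.4221
  f11: (p14, p12, p6) → 60.1970
  f12: (p14, p10, p6) → 6.9388
  f13: (p14, p10, p13) → 20.3286
  f14: (p0, p16, p15) → 16.9975
  f15: (p0, p4, p15) → 9.4667
  f16: (p0, p4, p16) → 64.6707
  f17: (p2, p4, p13) → 32.7268
  f18: (p2, p14, p13) → 11.9929
  f19: (p2, p4, p8) → 58.1472
  f20: (p2, p14, p8) → 21.5107
Σ area = 979.791

Euler: V−E+F = 12−30+20 = 2.


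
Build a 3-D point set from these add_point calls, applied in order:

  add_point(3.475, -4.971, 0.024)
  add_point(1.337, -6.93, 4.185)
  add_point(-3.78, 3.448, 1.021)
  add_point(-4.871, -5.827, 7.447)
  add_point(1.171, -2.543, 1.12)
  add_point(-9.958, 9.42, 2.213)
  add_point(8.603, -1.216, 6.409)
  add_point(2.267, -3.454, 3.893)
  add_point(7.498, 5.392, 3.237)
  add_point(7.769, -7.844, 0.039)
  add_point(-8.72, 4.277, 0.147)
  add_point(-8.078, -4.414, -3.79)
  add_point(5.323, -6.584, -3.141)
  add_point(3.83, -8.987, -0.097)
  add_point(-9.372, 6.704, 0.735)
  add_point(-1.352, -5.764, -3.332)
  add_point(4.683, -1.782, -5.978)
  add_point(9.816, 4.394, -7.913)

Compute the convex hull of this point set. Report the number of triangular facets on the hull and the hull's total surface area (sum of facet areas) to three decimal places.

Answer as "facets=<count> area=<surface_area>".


facets=22 area=925.514

Extreme-point indices: [1, 3, 5, 6, 8, 9, 11, 12, 13, 14, 15, 16, 17] — 13 of 18 on the boundary.

Per-facet area ½‖(b−a)×(c−a)‖:
  f1: (p6, p3, p5) → 120.6314
  f2: (p11, p3, p5) → 86.9549
  f3: (p11, p3, p13) → 65.2152
  f4: (p8, p17, p5) → 101.2268
  f5: (p8, p6, p5) → 61.7989
  f6: (p8, p6, p17) → 40.2934
  f7: (p1, p3, p13) → 10.5448
  f8: (p1, p6, p3) → 29.8327
  f9: (p14, p17, p5) → 29.6739
  f10: (p14, p11, p5) → 2.5841
  f11: (p14, p11, p17) → 119.6961
  f12: (p9, p1, p13) → 10.4556
  f13: (p9, p1, p6) → 32.8863
  f14: (p9, p12, p13) → 7.4727
  f15: (p9, p6, p17) → 66.0886
  f16: (p9, p12, p17) → 25.3283
  f17: (p16, p11, p17) → 33.6023
  f18: (p16, p12, p17) → 16.8480
  f19: (p15, p11, p13) → 12.2445
  f20: (p15, p12, p13) → 13.4789
  f21: (p15, p16, p11) → 20.2850
  f22: (p15, p16, p12) → 18.3714
Σ area = 925.514

Euler characteristic 13−33+22 = 2 ✓


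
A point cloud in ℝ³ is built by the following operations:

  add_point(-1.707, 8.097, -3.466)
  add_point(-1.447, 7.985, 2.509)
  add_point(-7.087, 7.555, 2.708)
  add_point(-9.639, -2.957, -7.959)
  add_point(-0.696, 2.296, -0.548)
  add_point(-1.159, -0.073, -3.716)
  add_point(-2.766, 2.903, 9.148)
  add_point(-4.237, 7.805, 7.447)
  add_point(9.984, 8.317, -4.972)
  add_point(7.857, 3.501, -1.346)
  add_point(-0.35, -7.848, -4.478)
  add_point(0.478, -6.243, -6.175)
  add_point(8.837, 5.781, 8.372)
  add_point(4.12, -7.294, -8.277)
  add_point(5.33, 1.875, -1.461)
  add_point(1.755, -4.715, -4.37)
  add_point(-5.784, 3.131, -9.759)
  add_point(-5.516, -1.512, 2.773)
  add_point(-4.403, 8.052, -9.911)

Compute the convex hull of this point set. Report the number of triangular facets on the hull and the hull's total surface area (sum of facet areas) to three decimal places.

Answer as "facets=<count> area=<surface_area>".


Extreme-point indices: [0, 1, 2, 3, 6, 7, 8, 10, 12, 13, 16, 17, 18] — 13 of 19 on the boundary.

Facet areas (half cross-product norm):
  f1: (p12, p6, p10) → 104.8964
  f2: (p13, p10, p3) → 29.9683
  f3: (p13, p12, p8) → 115.8624
  f4: (p13, p12, p10) → 61.4669
  f5: (p17, p10, p3) → 54.1277
  f6: (p17, p6, p10) → 33.4829
  f7: (p17, p2, p3) → 53.2321
  f8: (p17, p2, p6) → 33.4918
  f9: (p18, p13, p8) → 118.2196
  f10: (p18, p2, p3) → 76.5796
  f11: (p7, p12, p6) → 32.2943
  f12: (p7, p2, p6) → 13.8717
  f13: (p7, p12, p8) → 90.3802
  f14: (p7, p1, p8) → 17.7967
  f15: (p7, p18, p2) → 24.5001
  f16: (p16, p13, p3) → 51.8317
  f17: (p16, p18, p3) → 6.6729
  f18: (p16, p18, p13) → 31.7457
  f19: (p0, p18, p8) → 39.7113
  f20: (p0, p1, p8) → 35.1340
  f21: (p0, p7, p18) → 22.8969
  f22: (p0, p7, p1) → 8.9827
Σ area = 1057.146

Check V−E+F: 13 − 33 + 22 = 2.

facets=22 area=1057.146


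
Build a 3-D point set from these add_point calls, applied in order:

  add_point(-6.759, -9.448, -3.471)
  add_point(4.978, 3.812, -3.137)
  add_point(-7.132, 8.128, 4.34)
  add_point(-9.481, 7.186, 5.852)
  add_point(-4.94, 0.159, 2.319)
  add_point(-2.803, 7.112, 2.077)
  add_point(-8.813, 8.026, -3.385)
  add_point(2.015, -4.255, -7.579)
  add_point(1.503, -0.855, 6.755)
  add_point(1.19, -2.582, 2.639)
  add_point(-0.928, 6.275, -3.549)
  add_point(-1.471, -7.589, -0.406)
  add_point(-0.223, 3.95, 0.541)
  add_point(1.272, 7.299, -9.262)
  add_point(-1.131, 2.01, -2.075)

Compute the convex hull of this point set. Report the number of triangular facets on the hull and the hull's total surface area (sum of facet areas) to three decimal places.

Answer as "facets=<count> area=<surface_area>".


Points on the hull: [0, 1, 2, 3, 5, 6, 7, 8, 9, 11, 13] (11 of 15).

Area of each hull facet:
  f1: (p8, p0, p3) → 106.0151
  f2: (p11, p8, p0) → 21.1259
  f3: (p5, p13, p1) → 39.3151
  f4: (p5, p8, p1) → 47.4155
  f5: (p6, p0, p3) → 81.5674
  f6: (p6, p13, p0) → 101.4768
  f7: (p9, p11, p8) → 9.2842
  f8: (p7, p13, p0) → 56.7695
  f9: (p7, p11, p0) → 27.5796
  f10: (p7, p13, p1) → 38.1874
  f11: (p7, p9, p11) → 27.7402
  f12: (p7, p8, p1) → 55.4756
  f13: (p7, p9, p8) → 6.3848
  f14: (p2, p5, p13) → 20.9544
  f15: (p2, p6, p13) → 43.9789
  f16: (p2, p6, p3) → 11.0115
  f17: (p2, p8, p3) → 18.2574
  f18: (p2, p5, p8) → 24.1124
Σ area = 736.652

Euler characteristic 11−27+18 = 2 ✓

facets=18 area=736.652


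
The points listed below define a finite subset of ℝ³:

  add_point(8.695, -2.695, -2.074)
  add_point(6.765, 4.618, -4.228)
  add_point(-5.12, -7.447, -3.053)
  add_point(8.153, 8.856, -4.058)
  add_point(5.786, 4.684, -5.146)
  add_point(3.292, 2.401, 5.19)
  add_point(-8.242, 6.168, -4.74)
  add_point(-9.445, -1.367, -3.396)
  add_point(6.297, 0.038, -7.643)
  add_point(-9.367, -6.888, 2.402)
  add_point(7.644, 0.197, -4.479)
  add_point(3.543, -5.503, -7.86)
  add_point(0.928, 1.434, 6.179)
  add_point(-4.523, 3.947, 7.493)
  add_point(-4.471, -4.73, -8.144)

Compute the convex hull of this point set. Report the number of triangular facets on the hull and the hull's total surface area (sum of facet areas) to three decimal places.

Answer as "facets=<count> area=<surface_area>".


facets=20 area=844.494

Extreme-point indices: [0, 2, 3, 5, 6, 7, 8, 9, 11, 12, 13, 14] — 12 of 15 on the boundary.

Facet areas (half cross-product norm):
  f1: (p5, p3, p0) → 56.1513
  f2: (p5, p13, p3) → 44.5548
  f3: (p6, p13, p3) → 103.1388
  f4: (p6, p9, p7) → 18.8264
  f5: (p6, p9, p13) → 78.9395
  f6: (p8, p3, p0) → 32.2500
  f7: (p8, p11, p0) → 20.2603
  f8: (p8, p6, p3) → 75.5045
  f9: (p14, p9, p7) → 30.3423
  f10: (p14, p6, p7) → 28.9354
  f11: (p14, p8, p11) → 23.2884
  f12: (p14, p8, p6) → 70.5616
  f13: (p12, p9, p13) → 39.4979
  f14: (p12, p5, p13) → 6.0215
  f15: (p12, p9, p0) → 82.7086
  f16: (p12, p5, p0) → 12.0807
  f17: (p2, p14, p9) → 13.9706
  f18: (p2, p14, p11) → 23.3767
  f19: (p2, p9, p0) → 44.0050
  f20: (p2, p11, p0) → 40.0800
Σ area = 844.494

Euler: V−E+F = 12−30+20 = 2.


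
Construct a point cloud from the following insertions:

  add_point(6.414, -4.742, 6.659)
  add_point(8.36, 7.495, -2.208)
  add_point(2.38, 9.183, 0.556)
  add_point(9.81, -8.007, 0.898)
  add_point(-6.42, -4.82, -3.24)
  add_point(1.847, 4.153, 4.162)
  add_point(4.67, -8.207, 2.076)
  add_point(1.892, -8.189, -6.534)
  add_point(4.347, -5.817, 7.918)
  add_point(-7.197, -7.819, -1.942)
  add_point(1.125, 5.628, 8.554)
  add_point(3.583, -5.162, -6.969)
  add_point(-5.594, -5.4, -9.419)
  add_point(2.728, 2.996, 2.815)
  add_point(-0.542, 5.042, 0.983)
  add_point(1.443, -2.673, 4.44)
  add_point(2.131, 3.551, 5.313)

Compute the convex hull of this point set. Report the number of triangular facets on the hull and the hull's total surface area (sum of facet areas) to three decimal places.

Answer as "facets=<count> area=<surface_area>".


Points on the hull: [0, 1, 2, 3, 4, 6, 7, 8, 9, 10, 11, 12, 14] (13 of 17).

Per-facet area ½‖(b−a)×(c−a)‖:
  f1: (p8, p10, p9) → 91.0777
  f2: (p14, p10, p2) → 19.6661
  f3: (p14, p12, p2) → 29.2021
  f4: (p1, p12, p2) → 65.8747
  f5: (p1, p10, p2) → 27.6513
  f6: (p6, p8, p9) → 38.4905
  f7: (p6, p8, p3) → 16.1813
  f8: (p4, p12, p9) → 9.9290
  f9: (p4, p14, p12) → 35.8437
  f10: (p4, p10, p9) → 27.2223
  f11: (p4, p14, p10) → 41.1819
  f12: (p11, p1, p3) → 73.1392
  f13: (p11, p1, p12) → 61.5317
  f14: (p0, p8, p10) → 15.5791
  f15: (p0, p1, p10) → 74.7204
  f16: (p0, p8, p3) → 8.2548
  f17: (p0, p1, p3) → 55.9969
  f18: (p7, p11, p3) → 18.2061
  f19: (p7, p11, p12) → 14.7664
  f20: (p7, p12, p9) → 33.0696
  f21: (p7, p6, p9) → 45.5378
  f22: (p7, p6, p3) → 23.7814
Σ area = 826.904

Euler characteristic 13−33+22 = 2 ✓

facets=22 area=826.904


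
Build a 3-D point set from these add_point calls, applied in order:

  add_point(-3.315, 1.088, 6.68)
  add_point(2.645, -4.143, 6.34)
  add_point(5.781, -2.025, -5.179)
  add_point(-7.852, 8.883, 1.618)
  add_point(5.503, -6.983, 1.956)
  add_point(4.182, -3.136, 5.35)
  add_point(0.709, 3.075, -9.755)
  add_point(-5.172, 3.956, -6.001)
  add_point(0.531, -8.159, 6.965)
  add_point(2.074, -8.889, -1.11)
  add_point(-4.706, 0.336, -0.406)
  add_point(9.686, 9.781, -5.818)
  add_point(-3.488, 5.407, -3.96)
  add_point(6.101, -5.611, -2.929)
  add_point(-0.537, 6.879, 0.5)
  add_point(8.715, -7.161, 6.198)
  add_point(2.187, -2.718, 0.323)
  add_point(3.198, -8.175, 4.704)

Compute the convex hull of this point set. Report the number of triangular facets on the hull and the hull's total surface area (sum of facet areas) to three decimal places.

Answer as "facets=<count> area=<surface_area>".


Points on the hull: [0, 2, 3, 6, 7, 8, 9, 10, 11, 13, 15, 17] (12 of 18).

Per-facet area ½‖(b−a)×(c−a)‖:
  f1: (p7, p11, p3) → 75.3409
  f2: (p7, p6, p11) → 38.5524
  f3: (p7, p6, p9) → 51.6581
  f4: (p2, p6, p11) → 48.4512
  f5: (p0, p11, p3) → 97.0607
  f6: (p0, p15, p11) → 138.8697
  f7: (p10, p7, p3) → 29.3257
  f8: (p10, p7, p9) → 34.6677
  f9: (p13, p15, p9) → 25.8685
  f10: (p13, p6, p9) → 32.4293
  f11: (p13, p2, p6) → 9.9676
  f12: (p13, p15, p11) → 74.5252
  f13: (p13, p2, p11) → 15.7014
  f14: (p8, p0, p15) → 39.9906
  f15: (p8, p10, p9) → 45.9309
  f16: (p8, p0, p3) → 24.8078
  f17: (p8, p10, p3) → 44.4354
  f18: (p17, p15, p9) → 15.4524
  f19: (p17, p8, p9) → 9.1065
  f20: (p17, p8, p15) → 8.4236
Σ area = 860.566

Euler: V−E+F = 12−30+20 = 2.

facets=20 area=860.566


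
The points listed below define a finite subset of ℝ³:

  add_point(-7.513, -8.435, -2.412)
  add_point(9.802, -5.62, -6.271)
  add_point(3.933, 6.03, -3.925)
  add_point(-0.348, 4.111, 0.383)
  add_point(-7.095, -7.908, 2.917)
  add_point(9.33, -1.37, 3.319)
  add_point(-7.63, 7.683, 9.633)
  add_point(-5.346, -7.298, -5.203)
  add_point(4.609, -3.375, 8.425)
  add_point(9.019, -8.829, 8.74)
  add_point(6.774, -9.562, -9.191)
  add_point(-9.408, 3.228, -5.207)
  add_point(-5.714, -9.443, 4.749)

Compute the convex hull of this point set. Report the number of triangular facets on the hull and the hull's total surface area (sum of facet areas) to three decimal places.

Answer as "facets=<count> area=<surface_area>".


facets=20 area=1181.756

Hull vertices (12/13): indices [0, 1, 2, 4, 5, 6, 7, 8, 9, 10, 11, 12].

Facet areas (half cross-product norm):
  f1: (p2, p10, p11) → 114.1627
  f2: (p2, p10, p1) → 33.9600
  f3: (p2, p6, p11) → 103.1390
  f4: (p7, p10, p11) → 63.3254
  f5: (p4, p6, p11) → 102.3277
  f6: (p4, p12, p6) → 22.6113
  f7: (p9, p10, p1) → 41.8965
  f8: (p9, p12, p10) → 127.7597
  f9: (p9, p12, p6) → 136.8087
  f10: (p0, p7, p11) → 20.8797
  f11: (p0, p4, p11) → 32.2583
  f12: (p0, p4, p12) → 5.6787
  f13: (p0, p12, p10) → 58.0658
  f14: (p0, p7, p10) → 16.5926
  f15: (p5, p2, p6) → 103.8209
  f16: (p5, p2, p1) → 58.6860
  f17: (p5, p9, p1) → 47.3480
  f18: (p8, p9, p6) → 11.2832
  f19: (p8, p5, p6) → 56.0848
  f20: (p8, p5, p9) → 25.0672
Σ area = 1181.756

Euler: V−E+F = 12−30+20 = 2.


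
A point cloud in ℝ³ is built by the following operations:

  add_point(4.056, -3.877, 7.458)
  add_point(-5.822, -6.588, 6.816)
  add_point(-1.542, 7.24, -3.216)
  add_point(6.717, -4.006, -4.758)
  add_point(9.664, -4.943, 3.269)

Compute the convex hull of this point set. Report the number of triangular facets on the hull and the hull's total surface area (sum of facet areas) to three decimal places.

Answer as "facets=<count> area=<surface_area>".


facets=6 area=406.662

5 of the 5 inputs are extreme points: [0, 1, 2, 3, 4].

Triangle areas on the boundary:
  f1: (p3, p4, p1) → 68.2503
  f2: (p3, p2, p1) → 111.9852
  f3: (p3, p2, p4) → 59.3200
  f4: (p0, p4, p1) → 26.4539
  f5: (p0, p2, p1) → 82.6075
  f6: (p0, p2, p4) → 58.0448
Σ area = 406.662

Euler characteristic 5−9+6 = 2 ✓


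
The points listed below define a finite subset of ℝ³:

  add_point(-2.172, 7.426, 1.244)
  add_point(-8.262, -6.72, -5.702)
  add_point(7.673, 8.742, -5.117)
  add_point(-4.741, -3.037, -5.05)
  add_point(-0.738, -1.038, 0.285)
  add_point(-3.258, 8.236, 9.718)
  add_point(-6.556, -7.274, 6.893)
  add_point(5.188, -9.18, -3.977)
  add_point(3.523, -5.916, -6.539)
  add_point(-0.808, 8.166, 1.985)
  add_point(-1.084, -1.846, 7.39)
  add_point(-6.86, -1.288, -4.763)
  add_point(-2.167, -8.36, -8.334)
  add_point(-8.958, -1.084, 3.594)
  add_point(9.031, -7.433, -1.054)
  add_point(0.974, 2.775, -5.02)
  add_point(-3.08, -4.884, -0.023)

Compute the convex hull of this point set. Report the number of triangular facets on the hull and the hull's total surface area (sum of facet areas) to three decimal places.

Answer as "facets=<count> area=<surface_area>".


Points on the hull: [0, 1, 2, 5, 6, 7, 8, 9, 10, 11, 12, 13, 14] (13 of 17).

Per-facet area ½‖(b−a)×(c−a)‖:
  f1: (p5, p2, p14) → 151.8792
  f2: (p11, p12, p2) → 81.3121
  f3: (p6, p5, p13) → 44.8775
  f4: (p6, p7, p14) → 41.0688
  f5: (p6, p7, p12) → 66.1580
  f6: (p8, p12, p2) → 38.3703
  f7: (p8, p7, p12) → 14.0876
  f8: (p8, p2, p14) → 60.4421
  f9: (p8, p7, p14) → 10.7241
  f10: (p0, p11, p2) → 67.5729
  f11: (p0, p5, p13) → 46.6786
  f12: (p0, p11, p13) → 45.2148
  f13: (p10, p5, p14) → 57.6609
  f14: (p10, p6, p14) → 54.2792
  f15: (p10, p6, p5) → 34.4020
  f16: (p1, p11, p13) → 24.3268
  f17: (p1, p6, p13) → 40.2746
  f18: (p1, p11, p12) → 19.3974
  f19: (p1, p6, p12) → 42.1071
  f20: (p9, p5, p2) → 24.2394
  f21: (p9, p0, p2) → 8.9096
  f22: (p9, p0, p5) → 6.8675
Σ area = 980.850

Check V−E+F: 13 − 33 + 22 = 2.

facets=22 area=980.850


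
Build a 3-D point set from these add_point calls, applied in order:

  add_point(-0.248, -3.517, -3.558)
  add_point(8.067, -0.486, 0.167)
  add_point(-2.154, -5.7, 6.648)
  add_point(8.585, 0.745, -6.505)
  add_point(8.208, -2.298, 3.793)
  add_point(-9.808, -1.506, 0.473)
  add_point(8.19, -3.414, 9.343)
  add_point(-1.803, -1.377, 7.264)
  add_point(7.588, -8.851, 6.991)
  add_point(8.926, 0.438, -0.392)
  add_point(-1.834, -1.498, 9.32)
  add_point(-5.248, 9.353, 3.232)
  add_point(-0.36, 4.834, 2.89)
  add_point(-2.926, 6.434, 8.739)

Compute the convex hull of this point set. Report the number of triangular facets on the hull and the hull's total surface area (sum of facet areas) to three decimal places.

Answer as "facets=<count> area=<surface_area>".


10 of the 14 inputs are extreme points: [0, 2, 3, 5, 6, 8, 9, 10, 11, 13].

Per-facet area ½‖(b−a)×(c−a)‖:
  f1: (p3, p11, p5) → 111.1706
  f2: (p3, p11, p9) → 52.0032
  f3: (p0, p3, p5) → 31.6715
  f4: (p8, p6, p9) → 31.2374
  f5: (p8, p3, p9) → 27.8358
  f6: (p8, p0, p3) → 72.2087
  f7: (p8, p10, p6) → 30.3068
  f8: (p13, p10, p6) → 38.8203
  f9: (p13, p11, p9) → 53.5387
  f10: (p13, p6, p9) → 75.9339
  f11: (p13, p11, p5) → 40.1194
  f12: (p13, p10, p5) → 47.3076
  f13: (p2, p0, p5) → 48.8611
  f14: (p2, p8, p0) → 54.1907
  f15: (p2, p10, p5) → 26.6659
  f16: (p2, p8, p10) → 25.1418
Σ area = 767.013

Euler characteristic 10−24+16 = 2 ✓

facets=16 area=767.013


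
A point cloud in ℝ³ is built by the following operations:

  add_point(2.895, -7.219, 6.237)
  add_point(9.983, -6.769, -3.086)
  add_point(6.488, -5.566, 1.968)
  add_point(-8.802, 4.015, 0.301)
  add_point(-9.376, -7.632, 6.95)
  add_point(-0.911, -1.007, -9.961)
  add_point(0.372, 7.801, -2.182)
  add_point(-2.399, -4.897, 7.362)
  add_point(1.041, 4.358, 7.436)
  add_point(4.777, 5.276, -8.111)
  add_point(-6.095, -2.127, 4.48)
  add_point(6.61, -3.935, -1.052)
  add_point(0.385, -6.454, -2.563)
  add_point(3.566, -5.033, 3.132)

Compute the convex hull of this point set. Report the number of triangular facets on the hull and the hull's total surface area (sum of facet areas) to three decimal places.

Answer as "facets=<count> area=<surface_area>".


facets=18 area=852.637

Hull vertices (11/14): indices [0, 1, 2, 3, 4, 5, 6, 7, 8, 9, 12].

Area of each hull facet:
  f1: (p12, p1, p4) → 43.7334
  f2: (p12, p5, p4) → 54.7642
  f3: (p12, p5, p1) → 44.3173
  f4: (p3, p5, p4) → 92.9203
  f5: (p3, p8, p4) → 79.4098
  f6: (p3, p8, p6) → 50.0549
  f7: (p9, p5, p1) → 58.1061
  f8: (p9, p8, p1) → 106.9831
  f9: (p9, p8, p6) → 32.8879
  f10: (p9, p3, p6) → 32.7885
  f11: (p9, p3, p5) → 60.1589
  f12: (p0, p1, p4) → 54.7182
  f13: (p7, p8, p4) → 27.6446
  f14: (p7, p0, p4) → 16.1736
  f15: (p7, p0, p8) → 29.0265
  f16: (p2, p8, p1) → 26.2740
  f17: (p2, p0, p1) → 8.5800
  f18: (p2, p0, p8) → 34.0954
Σ area = 852.637

Euler: V−E+F = 11−27+18 = 2.


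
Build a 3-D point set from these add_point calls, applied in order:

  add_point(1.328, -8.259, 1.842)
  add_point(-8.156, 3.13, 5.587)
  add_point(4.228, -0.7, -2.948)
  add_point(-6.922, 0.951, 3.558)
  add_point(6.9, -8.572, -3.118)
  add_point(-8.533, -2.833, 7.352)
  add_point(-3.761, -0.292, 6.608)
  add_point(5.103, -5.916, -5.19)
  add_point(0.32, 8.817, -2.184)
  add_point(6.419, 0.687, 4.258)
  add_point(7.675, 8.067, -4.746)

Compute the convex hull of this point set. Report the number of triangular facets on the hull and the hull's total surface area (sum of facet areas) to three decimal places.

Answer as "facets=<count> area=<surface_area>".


Hull vertices (10/11): indices [0, 1, 3, 4, 5, 6, 7, 8, 9, 10].

Per-facet area ½‖(b−a)×(c−a)‖:
  f1: (p7, p4, p10) → 22.0853
  f2: (p9, p4, p10) → 69.3621
  f3: (p8, p7, p10) → 55.5301
  f4: (p8, p9, p10) → 43.8114
  f5: (p0, p9, p5) → 65.9910
  f6: (p0, p9, p4) → 38.8819
  f7: (p0, p7, p5) → 41.4244
  f8: (p0, p7, p4) → 14.2503
  f9: (p3, p7, p5) → 43.8554
  f10: (p3, p8, p7) → 90.2453
  f11: (p1, p8, p9) → 73.8917
  f12: (p1, p3, p5) → 8.9881
  f13: (p1, p3, p8) → 19.4816
  f14: (p6, p9, p5) → 11.0679
  f15: (p6, p1, p5) → 14.3388
  f16: (p6, p1, p9) → 22.4211
Σ area = 635.626

Check V−E+F: 10 − 24 + 16 = 2.

facets=16 area=635.626


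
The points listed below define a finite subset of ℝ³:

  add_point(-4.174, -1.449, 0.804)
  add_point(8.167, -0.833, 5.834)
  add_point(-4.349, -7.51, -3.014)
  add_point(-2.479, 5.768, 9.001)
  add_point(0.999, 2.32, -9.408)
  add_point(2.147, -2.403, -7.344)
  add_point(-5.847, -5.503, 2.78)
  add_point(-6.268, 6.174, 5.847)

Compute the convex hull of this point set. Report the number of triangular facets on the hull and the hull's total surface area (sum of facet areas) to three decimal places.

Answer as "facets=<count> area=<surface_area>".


Points on the hull: [1, 2, 3, 4, 5, 6, 7] (7 of 8).

Per-facet area ½‖(b−a)×(c−a)‖:
  f1: (p4, p2, p7) → 100.2380
  f2: (p6, p2, p7) → 31.8754
  f3: (p6, p2, p1) → 47.5089
  f4: (p5, p2, p1) → 67.7920
  f5: (p5, p4, p1) → 36.0871
  f6: (p5, p4, p2) → 21.0440
  f7: (p3, p6, p7) → 29.8320
  f8: (p3, p6, p1) → 80.8844
  f9: (p3, p4, p7) → 41.7983
  f10: (p3, p4, p1) → 107.9744
Σ area = 565.034

Euler characteristic 7−15+10 = 2 ✓

facets=10 area=565.034


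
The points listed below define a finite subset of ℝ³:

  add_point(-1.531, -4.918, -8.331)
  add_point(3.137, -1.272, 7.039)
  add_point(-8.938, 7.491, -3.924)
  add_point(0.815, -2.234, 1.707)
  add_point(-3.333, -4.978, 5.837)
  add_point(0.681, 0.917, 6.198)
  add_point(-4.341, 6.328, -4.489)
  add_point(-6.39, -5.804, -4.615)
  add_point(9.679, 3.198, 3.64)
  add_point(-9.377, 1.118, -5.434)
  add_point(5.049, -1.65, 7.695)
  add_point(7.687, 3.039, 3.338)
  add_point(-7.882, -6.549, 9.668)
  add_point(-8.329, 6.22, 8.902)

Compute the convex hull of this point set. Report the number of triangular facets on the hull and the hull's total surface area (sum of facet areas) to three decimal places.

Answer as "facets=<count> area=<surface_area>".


Points on the hull: [0, 2, 4, 6, 7, 8, 9, 10, 12, 13] (10 of 14).

Per-facet area ½‖(b−a)×(c−a)‖:
  f1: (p13, p12, p9) → 93.8516
  f2: (p7, p12, p9) → 54.1708
  f3: (p7, p0, p9) → 23.2835
  f4: (p7, p0, p12) → 32.3292
  f5: (p10, p0, p8) → 68.4280
  f6: (p10, p13, p8) → 59.2758
  f7: (p10, p13, p12) → 84.5093
  f8: (p2, p13, p9) → 41.9547
  f9: (p2, p13, p8) → 119.7357
  f10: (p2, p0, p9) → 27.5308
  f11: (p4, p0, p12) → 30.8359
  f12: (p4, p10, p12) → 21.7645
  f13: (p4, p10, p0) → 65.5237
  f14: (p6, p0, p8) → 98.4226
  f15: (p6, p2, p8) → 23.3497
  f16: (p6, p2, p0) → 25.5312
Σ area = 870.497

Check V−E+F: 10 − 24 + 16 = 2.

facets=16 area=870.497


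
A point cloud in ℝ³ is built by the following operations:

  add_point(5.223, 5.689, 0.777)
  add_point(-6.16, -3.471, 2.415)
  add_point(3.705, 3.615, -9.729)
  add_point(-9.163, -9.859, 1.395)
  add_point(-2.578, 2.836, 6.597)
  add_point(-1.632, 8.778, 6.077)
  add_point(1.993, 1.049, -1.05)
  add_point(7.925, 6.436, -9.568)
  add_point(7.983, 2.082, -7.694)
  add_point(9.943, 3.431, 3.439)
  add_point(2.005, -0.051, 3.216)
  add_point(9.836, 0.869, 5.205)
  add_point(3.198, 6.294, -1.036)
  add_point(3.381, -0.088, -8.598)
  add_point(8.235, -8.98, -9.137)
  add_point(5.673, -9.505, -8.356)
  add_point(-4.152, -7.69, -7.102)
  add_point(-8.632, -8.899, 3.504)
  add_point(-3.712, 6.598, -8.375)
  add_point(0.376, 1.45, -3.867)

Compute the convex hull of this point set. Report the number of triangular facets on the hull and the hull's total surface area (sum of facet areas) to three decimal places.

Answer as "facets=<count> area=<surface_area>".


facets=20 area=1115.415

12 of the 20 inputs are extreme points: [2, 3, 4, 5, 7, 9, 11, 14, 15, 16, 17, 18].

Triangle areas on the boundary:
  f1: (p11, p5, p9) → 19.8907
  f2: (p11, p14, p9) → 27.1992
  f3: (p7, p14, p9) → 100.7591
  f4: (p7, p14, p2) → 33.0287
  f5: (p7, p5, p9) → 87.8586
  f6: (p7, p18, p2) → 17.1894
  f7: (p7, p18, p5) → 86.2923
  f8: (p4, p11, p5) → 38.1834
  f9: (p17, p11, p14) → 167.0123
  f10: (p17, p4, p11) → 82.3575
  f11: (p17, p4, p5) → 17.7116
  f12: (p17, p18, p3) → 23.6343
  f13: (p17, p18, p5) → 134.2312
  f14: (p15, p17, p3) → 20.1837
  f15: (p15, p17, p14) → 11.1374
  f16: (p16, p14, p2) → 76.6841
  f17: (p16, p18, p2) → 55.0552
  f18: (p16, p15, p14) → 5.4865
  f19: (p16, p18, p3) → 69.0539
  f20: (p16, p15, p3) → 42.4657
Σ area = 1115.415

Check V−E+F: 12 − 30 + 20 = 2.


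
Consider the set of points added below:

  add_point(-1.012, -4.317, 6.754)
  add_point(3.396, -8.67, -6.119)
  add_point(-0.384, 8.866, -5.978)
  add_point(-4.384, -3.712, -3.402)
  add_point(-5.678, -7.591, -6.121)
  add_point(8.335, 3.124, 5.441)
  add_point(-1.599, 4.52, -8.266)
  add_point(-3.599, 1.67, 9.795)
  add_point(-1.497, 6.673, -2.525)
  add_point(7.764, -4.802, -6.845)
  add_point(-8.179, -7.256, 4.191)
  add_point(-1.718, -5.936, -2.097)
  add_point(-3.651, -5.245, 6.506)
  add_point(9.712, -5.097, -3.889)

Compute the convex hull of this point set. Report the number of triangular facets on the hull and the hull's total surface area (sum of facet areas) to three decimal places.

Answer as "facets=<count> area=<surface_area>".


facets=20 area=872.266

Extreme-point indices: [0, 1, 2, 4, 5, 6, 7, 8, 9, 10, 12, 13] — 12 of 14 on the boundary.

Area of each hull facet:
  f1: (p8, p2, p10) → 18.4220
  f2: (p8, p7, p10) → 76.9977
  f3: (p8, p7, p2) → 5.8627
  f4: (p9, p2, p13) → 26.9449
  f5: (p12, p7, p10) → 17.8907
  f6: (p12, p0, p7) → 10.1014
  f7: (p5, p0, p13) → 72.9939
  f8: (p5, p0, p7) → 42.4634
  f9: (p5, p2, p13) → 93.8496
  f10: (p5, p7, p2) → 96.2066
  f11: (p1, p9, p13) → 10.1115
  f12: (p1, p4, p10) → 47.1180
  f13: (p1, p12, p10) → 40.5741
  f14: (p1, p0, p13) → 53.6016
  f15: (p1, p12, p0) → 19.9394
  f16: (p6, p9, p2) → 31.0253
  f17: (p6, p2, p10) → 43.8459
  f18: (p6, p4, p10) → 67.3165
  f19: (p6, p1, p4) → 57.9829
  f20: (p6, p1, p9) → 39.0181
Σ area = 872.266

Euler characteristic 12−30+20 = 2 ✓


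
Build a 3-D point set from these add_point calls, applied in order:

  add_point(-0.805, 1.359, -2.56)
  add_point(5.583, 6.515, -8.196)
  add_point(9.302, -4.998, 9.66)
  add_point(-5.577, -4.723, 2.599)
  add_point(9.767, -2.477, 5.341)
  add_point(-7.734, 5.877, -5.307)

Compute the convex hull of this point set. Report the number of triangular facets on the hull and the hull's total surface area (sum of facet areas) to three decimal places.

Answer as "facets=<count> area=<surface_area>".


facets=6 area=518.729

Hull vertices (5/6): indices [1, 2, 3, 4, 5].

Per-facet area ½‖(b−a)×(c−a)‖:
  f1: (p2, p1, p5) → 147.0429
  f2: (p2, p1, p4) → 14.4291
  f3: (p3, p1, p5) → 91.3875
  f4: (p3, p1, p4) → 125.7572
  f5: (p3, p2, p5) → 100.5679
  f6: (p3, p2, p4) → 39.5444
Σ area = 518.729

Check V−E+F: 5 − 9 + 6 = 2.


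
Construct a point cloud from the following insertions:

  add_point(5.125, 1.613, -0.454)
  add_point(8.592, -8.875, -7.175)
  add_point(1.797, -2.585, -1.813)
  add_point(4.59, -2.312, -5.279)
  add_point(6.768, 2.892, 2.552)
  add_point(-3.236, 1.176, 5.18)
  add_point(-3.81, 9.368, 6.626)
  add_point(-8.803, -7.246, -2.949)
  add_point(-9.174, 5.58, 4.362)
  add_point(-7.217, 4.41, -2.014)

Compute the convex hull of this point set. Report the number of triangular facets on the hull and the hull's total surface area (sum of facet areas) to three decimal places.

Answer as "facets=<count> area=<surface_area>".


facets=14 area=669.203

9 of the 10 inputs are extreme points: [0, 1, 3, 4, 5, 6, 7, 8, 9].

Triangle areas on the boundary:
  f1: (p9, p6, p8) → 23.1418
  f2: (p9, p0, p6) → 63.8060
  f3: (p5, p6, p8) → 24.3902
  f4: (p3, p9, p1) → 26.0835
  f5: (p3, p9, p0) → 39.7690
  f6: (p7, p5, p8) → 48.1865
  f7: (p7, p5, p1) → 113.9114
  f8: (p7, p9, p8) → 39.0925
  f9: (p7, p9, p1) → 106.0313
  f10: (p4, p5, p1) → 79.7344
  f11: (p4, p3, p1) → 32.4657
  f12: (p4, p3, p0) → 5.1193
  f13: (p4, p0, p6) → 23.8168
  f14: (p4, p5, p6) → 43.6550
Σ area = 669.203

Check V−E+F: 9 − 21 + 14 = 2.


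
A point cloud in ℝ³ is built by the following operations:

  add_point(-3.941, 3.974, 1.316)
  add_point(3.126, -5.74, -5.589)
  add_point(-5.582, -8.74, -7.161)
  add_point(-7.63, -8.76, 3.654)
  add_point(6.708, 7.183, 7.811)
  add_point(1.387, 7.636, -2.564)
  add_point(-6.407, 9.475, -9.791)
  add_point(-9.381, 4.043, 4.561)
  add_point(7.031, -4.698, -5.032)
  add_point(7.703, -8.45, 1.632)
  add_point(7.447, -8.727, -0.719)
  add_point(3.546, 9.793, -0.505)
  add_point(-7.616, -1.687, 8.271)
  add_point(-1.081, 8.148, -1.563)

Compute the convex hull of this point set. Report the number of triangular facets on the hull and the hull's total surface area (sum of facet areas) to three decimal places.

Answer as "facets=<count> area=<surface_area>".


Extreme-point indices: [2, 3, 4, 6, 7, 8, 9, 10, 11, 12] — 10 of 14 on the boundary.

Area of each hull facet:
  f1: (p6, p11, p7) → 93.4138
  f2: (p2, p6, p7) → 127.3801
  f3: (p4, p11, p7) → 69.1912
  f4: (p3, p2, p7) → 70.9903
  f5: (p8, p2, p6) → 120.1612
  f6: (p8, p6, p11) → 105.8756
  f7: (p8, p4, p9) → 63.9984
  f8: (p8, p4, p11) → 71.9939
  f9: (p12, p4, p9) → 128.2289
  f10: (p12, p3, p9) → 65.2373
  f11: (p12, p4, p7) → 57.8338
  f12: (p12, p3, p7) → 27.3876
  f13: (p10, p8, p9) → 5.3645
  f14: (p10, p8, p2) → 39.6753
  f15: (p10, p3, p9) → 18.4124
  f16: (p10, p3, p2) → 77.0511
Σ area = 1142.195

Euler: V−E+F = 10−24+16 = 2.

facets=16 area=1142.195


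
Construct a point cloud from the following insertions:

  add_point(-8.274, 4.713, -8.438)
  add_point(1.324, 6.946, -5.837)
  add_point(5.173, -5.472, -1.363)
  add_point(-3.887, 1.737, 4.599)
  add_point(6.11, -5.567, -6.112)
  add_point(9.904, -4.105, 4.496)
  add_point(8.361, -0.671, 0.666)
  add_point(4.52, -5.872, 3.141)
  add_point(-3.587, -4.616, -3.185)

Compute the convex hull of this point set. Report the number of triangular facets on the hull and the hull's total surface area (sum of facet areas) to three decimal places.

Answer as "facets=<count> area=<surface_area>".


Hull vertices (8/9): indices [0, 1, 3, 4, 5, 6, 7, 8].

Per-facet area ½‖(b−a)×(c−a)‖:
  f1: (p3, p1, p0) → 62.7723
  f2: (p4, p1, p0) → 67.7357
  f3: (p6, p4, p5) → 22.3790
  f4: (p6, p4, p1) → 51.7736
  f5: (p6, p3, p5) → 34.6178
  f6: (p6, p3, p1) → 69.6933
  f7: (p8, p3, p0) → 57.9009
  f8: (p8, p4, p0) → 56.1716
  f9: (p7, p4, p5) → 27.3108
  f10: (p7, p8, p4) → 42.8697
  f11: (p7, p3, p5) → 29.7747
  f12: (p7, p8, p3) → 48.3112
Σ area = 571.311

Check V−E+F: 8 − 18 + 12 = 2.

facets=12 area=571.311


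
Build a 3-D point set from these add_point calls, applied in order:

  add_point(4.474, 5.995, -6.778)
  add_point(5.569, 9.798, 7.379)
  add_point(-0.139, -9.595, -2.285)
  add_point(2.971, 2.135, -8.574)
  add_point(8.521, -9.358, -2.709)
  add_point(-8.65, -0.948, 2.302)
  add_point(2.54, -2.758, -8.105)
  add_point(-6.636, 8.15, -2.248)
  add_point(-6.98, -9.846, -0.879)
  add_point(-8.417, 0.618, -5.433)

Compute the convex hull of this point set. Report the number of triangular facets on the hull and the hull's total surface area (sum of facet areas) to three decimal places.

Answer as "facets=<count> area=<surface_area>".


facets=16 area=892.526

10 of the 10 inputs are extreme points: [0, 1, 2, 3, 4, 5, 6, 7, 8, 9].

Facet areas (half cross-product norm):
  f1: (p7, p1, p5) → 81.0222
  f2: (p8, p1, p5) → 77.2594
  f3: (p8, p1, p4) → 168.3895
  f4: (p0, p7, p1) → 84.3947
  f5: (p0, p7, p3) → 27.5181
  f6: (p0, p1, p4) → 120.4545
  f7: (p0, p3, p4) → 29.0343
  f8: (p6, p3, p4) → 20.0036
  f9: (p2, p8, p4) → 4.6473
  f10: (p2, p6, p4) → 38.2761
  f11: (p2, p6, p8) → 29.5426
  f12: (p9, p6, p8) → 64.8503
  f13: (p9, p7, p5) → 32.4504
  f14: (p9, p8, p5) → 37.4759
  f15: (p9, p7, p3) → 48.6451
  f16: (p9, p6, p3) → 28.5621
Σ area = 892.526

Euler characteristic 10−24+16 = 2 ✓


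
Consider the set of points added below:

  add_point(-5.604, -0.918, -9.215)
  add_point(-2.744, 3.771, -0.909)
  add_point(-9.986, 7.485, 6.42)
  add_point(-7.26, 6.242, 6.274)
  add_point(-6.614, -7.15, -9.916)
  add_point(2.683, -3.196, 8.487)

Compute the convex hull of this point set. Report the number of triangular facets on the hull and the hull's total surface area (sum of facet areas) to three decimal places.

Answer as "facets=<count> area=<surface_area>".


facets=8 area=454.958

Extreme-point indices: [0, 1, 2, 3, 4, 5] — 6 of 6 on the boundary.

Area of each hull facet:
  f1: (p4, p5, p2) → 165.8325
  f2: (p0, p4, p2) → 50.0449
  f3: (p0, p4, p5) → 62.4118
  f4: (p1, p0, p2) → 46.3116
  f5: (p1, p0, p5) → 56.5220
  f6: (p3, p5, p2) → 7.9339
  f7: (p3, p1, p2) → 10.4006
  f8: (p3, p1, p5) → 55.5011
Σ area = 454.958

Euler characteristic 6−12+8 = 2 ✓


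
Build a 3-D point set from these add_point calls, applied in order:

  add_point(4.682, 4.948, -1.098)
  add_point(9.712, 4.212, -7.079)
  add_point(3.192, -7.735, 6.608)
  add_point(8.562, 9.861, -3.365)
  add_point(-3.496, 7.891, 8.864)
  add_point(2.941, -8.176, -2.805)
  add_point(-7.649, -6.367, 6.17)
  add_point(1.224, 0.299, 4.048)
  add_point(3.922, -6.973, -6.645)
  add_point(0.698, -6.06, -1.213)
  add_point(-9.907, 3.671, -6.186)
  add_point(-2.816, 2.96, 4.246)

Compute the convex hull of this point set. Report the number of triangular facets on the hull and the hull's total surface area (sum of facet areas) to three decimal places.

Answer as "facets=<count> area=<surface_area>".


facets=12 area=999.468

Points on the hull: [1, 2, 3, 4, 5, 6, 8, 10] (8 of 12).

Facet areas (half cross-product norm):
  f1: (p6, p4, p10) → 110.4542
  f2: (p8, p1, p10) → 108.2759
  f3: (p8, p6, p10) → 123.7507
  f4: (p8, p6, p5) → 19.6254
  f5: (p3, p1, p10) → 66.3919
  f6: (p3, p4, p10) → 137.4771
  f7: (p2, p6, p5) → 51.4493
  f8: (p2, p6, p4) → 81.4393
  f9: (p2, p3, p4) → 143.0501
  f10: (p2, p3, p1) → 66.0254
  f11: (p2, p8, p1) → 83.2608
  f12: (p2, p8, p5) → 8.2684
Σ area = 999.468

Euler characteristic 8−18+12 = 2 ✓


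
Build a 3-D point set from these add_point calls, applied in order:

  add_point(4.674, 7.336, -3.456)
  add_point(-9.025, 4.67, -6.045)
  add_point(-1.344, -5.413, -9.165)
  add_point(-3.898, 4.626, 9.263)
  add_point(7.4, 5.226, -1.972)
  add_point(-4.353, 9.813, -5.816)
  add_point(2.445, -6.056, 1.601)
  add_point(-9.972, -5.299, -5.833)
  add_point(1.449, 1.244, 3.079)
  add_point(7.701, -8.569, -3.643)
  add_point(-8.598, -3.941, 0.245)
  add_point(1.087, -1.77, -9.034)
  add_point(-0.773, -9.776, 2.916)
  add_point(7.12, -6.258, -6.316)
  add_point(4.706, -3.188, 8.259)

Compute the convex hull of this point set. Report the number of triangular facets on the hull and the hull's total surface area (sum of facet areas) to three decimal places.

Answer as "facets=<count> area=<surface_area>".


facets=22 area=1026.602

Points on the hull: [0, 1, 2, 3, 4, 5, 7, 9, 10, 11, 12, 13, 14] (13 of 15).

Per-facet area ½‖(b−a)×(c−a)‖:
  f1: (p12, p2, p7) → 56.8564
  f2: (p12, p2, p9) → 56.7378
  f3: (p1, p3, p5) → 54.4390
  f4: (p1, p2, p7) → 46.1613
  f5: (p0, p3, p5) → 72.3802
  f6: (p0, p4, p3) → 29.2214
  f7: (p13, p4, p9) → 20.7131
  f8: (p13, p2, p9) → 14.3357
  f9: (p13, p0, p4) → 21.4172
  f10: (p10, p12, p7) → 30.8308
  f11: (p10, p12, p3) → 67.0615
  f12: (p10, p1, p7) → 31.2127
  f13: (p10, p1, p3) → 70.5540
  f14: (p14, p12, p9) → 53.5809
  f15: (p14, p12, p3) → 58.7013
  f16: (p14, p4, p9) → 80.0996
  f17: (p14, p4, p3) → 77.1771
  f18: (p11, p13, p2) → 17.5038
  f19: (p11, p13, p0) → 44.9882
  f20: (p11, p0, p5) → 53.1450
  f21: (p11, p1, p5) → 42.4192
  f22: (p11, p1, p2) → 27.0661
Σ area = 1026.602

Check V−E+F: 13 − 33 + 22 = 2.


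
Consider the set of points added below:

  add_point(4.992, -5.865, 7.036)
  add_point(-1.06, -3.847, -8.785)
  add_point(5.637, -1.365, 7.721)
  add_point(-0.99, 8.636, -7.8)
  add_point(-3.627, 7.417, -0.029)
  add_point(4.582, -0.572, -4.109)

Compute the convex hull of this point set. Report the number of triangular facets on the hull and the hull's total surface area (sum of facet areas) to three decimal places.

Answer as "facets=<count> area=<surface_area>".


facets=8 area=432.881

6 of the 6 inputs are extreme points: [0, 1, 2, 3, 4, 5].

Area of each hull facet:
  f1: (p3, p2, p4) → 57.4170
  f2: (p3, p1, p4) → 51.7983
  f3: (p5, p3, p2) → 61.4647
  f4: (p5, p3, p1) → 44.7110
  f5: (p0, p2, p4) → 31.2894
  f6: (p0, p1, p4) → 113.0236
  f7: (p0, p5, p2) → 27.2372
  f8: (p0, p5, p1) → 45.9397
Σ area = 432.881

Euler characteristic 6−12+8 = 2 ✓


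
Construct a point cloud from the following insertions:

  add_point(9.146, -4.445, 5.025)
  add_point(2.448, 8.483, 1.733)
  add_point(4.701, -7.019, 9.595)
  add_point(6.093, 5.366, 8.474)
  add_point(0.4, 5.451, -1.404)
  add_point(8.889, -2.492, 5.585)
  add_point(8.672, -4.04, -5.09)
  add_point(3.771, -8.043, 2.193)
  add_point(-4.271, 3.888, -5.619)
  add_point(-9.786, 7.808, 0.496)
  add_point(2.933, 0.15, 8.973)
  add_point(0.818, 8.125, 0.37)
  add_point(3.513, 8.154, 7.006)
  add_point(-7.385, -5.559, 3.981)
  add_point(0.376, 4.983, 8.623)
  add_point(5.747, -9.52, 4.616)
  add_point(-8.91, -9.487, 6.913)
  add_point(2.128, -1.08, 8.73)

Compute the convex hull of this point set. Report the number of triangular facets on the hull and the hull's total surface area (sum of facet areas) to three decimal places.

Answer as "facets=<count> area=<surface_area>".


facets=24 area=989.758

Hull vertices (14/18): indices [0, 1, 2, 3, 5, 6, 7, 8, 9, 11, 12, 14, 15, 16].

Facet areas (half cross-product norm):
  f1: (p15, p6, p0) → 30.9646
  f2: (p11, p1, p9) → 7.5143
  f3: (p11, p8, p9) → 38.7209
  f4: (p11, p6, p1) → 16.6649
  f5: (p11, p6, p8) → 65.4428
  f6: (p3, p6, p1) → 63.8824
  f7: (p7, p15, p6) → 15.1701
  f8: (p16, p14, p9) → 109.9865
  f9: (p16, p7, p15) → 22.8151
  f10: (p16, p8, p9) → 82.5425
  f11: (p16, p6, p8) → 141.1390
  f12: (p16, p7, p6) → 41.1412
  f13: (p12, p3, p1) → 9.3760
  f14: (p12, p3, p14) → 9.5339
  f15: (p12, p1, p9) → 31.7471
  f16: (p12, p14, p9) → 31.2066
  f17: (p5, p6, p0) → 10.1012
  f18: (p5, p3, p6) → 42.6361
  f19: (p2, p16, p15) → 39.8532
  f20: (p2, p15, p0) → 16.4288
  f21: (p2, p3, p14) → 35.2796
  f22: (p2, p16, p14) → 88.7223
  f23: (p2, p5, p0) → 7.0086
  f24: (p2, p5, p3) → 31.8799
Σ area = 989.758

Check V−E+F: 14 − 36 + 24 = 2.
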